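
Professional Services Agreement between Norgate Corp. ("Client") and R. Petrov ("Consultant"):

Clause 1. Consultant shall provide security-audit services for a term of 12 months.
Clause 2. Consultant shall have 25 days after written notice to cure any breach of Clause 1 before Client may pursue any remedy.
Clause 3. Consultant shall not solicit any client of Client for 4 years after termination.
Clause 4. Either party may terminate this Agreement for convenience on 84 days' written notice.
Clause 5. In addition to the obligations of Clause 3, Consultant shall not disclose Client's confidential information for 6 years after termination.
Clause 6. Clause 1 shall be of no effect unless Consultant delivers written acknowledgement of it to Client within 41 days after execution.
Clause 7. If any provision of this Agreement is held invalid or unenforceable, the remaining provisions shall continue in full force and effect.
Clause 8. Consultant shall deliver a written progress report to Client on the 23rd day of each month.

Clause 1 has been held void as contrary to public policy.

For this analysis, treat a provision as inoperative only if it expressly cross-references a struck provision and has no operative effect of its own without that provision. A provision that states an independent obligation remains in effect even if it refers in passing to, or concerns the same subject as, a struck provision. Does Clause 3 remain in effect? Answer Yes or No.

Yes

Clause 1 is struck. The only function of Clause 2 is the cure period for breach of Clause 1, so it cannot stand once Clause 1 is removed. Clause 6 merely fixes the acknowledgement condition for Clause 1; with Clause 1 gone it has nothing to operate on and falls away. Clause 7 is a severability clause and preserves every provision that can still be given independent effect. Clause 3, Clause 4, Clause 5, Clause 7, and Clause 8 remain in effect. Clause 3 is among the surviving provisions, so the answer is yes.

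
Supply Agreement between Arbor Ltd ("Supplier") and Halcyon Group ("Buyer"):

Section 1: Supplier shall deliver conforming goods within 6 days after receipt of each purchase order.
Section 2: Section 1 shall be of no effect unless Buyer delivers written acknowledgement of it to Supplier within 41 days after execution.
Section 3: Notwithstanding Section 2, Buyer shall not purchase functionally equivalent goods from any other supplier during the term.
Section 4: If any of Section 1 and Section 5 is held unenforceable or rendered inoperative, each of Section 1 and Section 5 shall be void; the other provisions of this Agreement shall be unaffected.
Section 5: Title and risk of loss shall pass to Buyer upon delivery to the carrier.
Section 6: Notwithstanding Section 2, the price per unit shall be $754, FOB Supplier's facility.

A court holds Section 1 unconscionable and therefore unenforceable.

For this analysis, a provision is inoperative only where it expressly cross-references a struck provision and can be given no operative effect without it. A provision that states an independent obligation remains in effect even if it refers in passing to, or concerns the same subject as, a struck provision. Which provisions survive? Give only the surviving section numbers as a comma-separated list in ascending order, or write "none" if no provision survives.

Section 1 is struck. Section 2 has no operative effect of its own apart from Section 1 and is therefore inoperative. Although Section 6 refers to Section 2, its operative terms do not depend on Section 2, so it remains in effect. Section 3 mentions Section 2 but its own obligation stands independently of Section 2, so Section 3 is not affected. Section 4 declares Section 1 and Section 5 mutually dependent; since one of them has fallen, all of them are of no effect. That brings down Section 5 as well. The remainder continues in force under Section 4. That leaves Section 3, Section 4, and Section 6 in effect.

3, 4, 6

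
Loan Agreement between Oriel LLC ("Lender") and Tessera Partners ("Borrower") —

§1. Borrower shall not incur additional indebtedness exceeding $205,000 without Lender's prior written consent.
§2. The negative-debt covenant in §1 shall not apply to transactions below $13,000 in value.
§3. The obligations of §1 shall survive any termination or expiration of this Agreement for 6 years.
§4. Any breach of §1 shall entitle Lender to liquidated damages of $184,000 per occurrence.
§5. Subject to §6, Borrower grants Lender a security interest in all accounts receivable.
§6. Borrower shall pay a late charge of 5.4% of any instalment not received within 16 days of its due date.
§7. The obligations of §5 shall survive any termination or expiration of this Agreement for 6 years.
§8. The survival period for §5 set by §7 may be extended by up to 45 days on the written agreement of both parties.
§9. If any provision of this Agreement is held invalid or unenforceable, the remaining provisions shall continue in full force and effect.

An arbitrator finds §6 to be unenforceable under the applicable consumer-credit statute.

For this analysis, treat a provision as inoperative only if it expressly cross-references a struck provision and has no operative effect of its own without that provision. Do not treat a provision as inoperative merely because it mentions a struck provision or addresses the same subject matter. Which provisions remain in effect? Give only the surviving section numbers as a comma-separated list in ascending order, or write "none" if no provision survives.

§6 is struck. §5 mentions §6 but its own obligation stands independently of §6, so §5 is not affected. No other provision's operative terms depend on §6. §9 is a severability clause and preserves every provision that can still be given independent effect. §1, §2, §3, §4, §5, §7, §8, and §9 remain in effect.

1, 2, 3, 4, 5, 7, 8, 9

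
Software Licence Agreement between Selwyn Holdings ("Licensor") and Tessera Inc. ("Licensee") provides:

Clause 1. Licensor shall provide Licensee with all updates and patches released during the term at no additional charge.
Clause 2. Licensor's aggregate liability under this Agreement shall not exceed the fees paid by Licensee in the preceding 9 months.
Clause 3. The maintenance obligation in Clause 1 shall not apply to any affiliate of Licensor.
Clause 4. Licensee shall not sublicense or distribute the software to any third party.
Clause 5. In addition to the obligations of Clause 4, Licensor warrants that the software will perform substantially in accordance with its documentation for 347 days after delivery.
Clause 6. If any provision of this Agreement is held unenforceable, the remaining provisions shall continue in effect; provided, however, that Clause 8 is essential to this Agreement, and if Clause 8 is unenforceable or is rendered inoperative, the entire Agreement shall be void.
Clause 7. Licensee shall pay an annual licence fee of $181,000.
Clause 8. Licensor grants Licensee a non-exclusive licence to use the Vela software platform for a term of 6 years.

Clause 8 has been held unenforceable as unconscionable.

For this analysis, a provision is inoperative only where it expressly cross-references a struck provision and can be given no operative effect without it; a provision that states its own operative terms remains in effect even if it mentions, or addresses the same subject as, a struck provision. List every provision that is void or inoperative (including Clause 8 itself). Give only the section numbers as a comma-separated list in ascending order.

1, 2, 3, 4, 5, 6, 7, 8

Clause 8 is struck. Nothing else in the Agreement is defined by reference to Clause 8. Clause 6 makes Clause 8 an essential term, and Clause 8 is the provision held invalid; under Clause 6, the entire Agreement is therefore void. No provision of the Agreement survives.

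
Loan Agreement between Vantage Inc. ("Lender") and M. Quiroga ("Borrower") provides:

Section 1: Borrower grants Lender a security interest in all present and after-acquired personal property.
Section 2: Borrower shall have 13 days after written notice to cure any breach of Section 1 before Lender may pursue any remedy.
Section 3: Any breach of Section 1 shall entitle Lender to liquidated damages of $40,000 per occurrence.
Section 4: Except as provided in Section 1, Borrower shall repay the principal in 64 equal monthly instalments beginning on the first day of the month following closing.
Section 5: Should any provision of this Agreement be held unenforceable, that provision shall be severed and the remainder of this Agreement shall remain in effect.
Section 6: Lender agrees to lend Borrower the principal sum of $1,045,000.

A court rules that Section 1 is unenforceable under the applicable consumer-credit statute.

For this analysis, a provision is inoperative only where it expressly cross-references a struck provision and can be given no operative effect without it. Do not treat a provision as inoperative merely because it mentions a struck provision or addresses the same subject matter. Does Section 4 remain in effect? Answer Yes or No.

Yes

Section 1 is struck. The only function of Section 2 is the cure period for breach of Section 1, so it cannot stand once Section 1 is removed. Section 3 operates only by reference to Section 1, so it falls with Section 1. Section 4 mentions Section 1 but its own obligation stands independently of Section 1, so Section 4 is not affected. Section 5 is a severability clause and preserves every provision that can still be given independent effect. The provisions still in force are Section 4, Section 5, and Section 6. Section 4 is among the surviving provisions, so the answer is yes.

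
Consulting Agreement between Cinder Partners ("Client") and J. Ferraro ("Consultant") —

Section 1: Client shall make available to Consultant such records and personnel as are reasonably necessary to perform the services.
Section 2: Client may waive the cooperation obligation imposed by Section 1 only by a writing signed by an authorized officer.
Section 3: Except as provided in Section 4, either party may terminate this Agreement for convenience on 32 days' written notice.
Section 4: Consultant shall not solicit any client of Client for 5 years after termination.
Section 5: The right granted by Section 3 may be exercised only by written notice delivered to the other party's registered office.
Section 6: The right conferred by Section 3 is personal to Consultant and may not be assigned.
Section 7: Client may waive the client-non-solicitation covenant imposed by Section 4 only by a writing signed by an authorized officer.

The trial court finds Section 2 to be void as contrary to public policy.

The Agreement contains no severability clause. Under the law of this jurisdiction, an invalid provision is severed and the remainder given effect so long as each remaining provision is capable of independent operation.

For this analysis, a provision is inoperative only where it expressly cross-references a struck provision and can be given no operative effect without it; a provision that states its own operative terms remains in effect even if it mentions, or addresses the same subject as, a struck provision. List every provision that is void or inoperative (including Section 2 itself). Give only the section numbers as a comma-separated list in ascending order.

Section 2 is struck. Nothing else in the Agreement is defined by reference to Section 2. With no severability clause, the stated default rule severs what cannot stand and enforces each remaining provision that can operate on its own. That leaves Section 1, Section 3, Section 4, Section 5, Section 6, and Section 7 in effect.

2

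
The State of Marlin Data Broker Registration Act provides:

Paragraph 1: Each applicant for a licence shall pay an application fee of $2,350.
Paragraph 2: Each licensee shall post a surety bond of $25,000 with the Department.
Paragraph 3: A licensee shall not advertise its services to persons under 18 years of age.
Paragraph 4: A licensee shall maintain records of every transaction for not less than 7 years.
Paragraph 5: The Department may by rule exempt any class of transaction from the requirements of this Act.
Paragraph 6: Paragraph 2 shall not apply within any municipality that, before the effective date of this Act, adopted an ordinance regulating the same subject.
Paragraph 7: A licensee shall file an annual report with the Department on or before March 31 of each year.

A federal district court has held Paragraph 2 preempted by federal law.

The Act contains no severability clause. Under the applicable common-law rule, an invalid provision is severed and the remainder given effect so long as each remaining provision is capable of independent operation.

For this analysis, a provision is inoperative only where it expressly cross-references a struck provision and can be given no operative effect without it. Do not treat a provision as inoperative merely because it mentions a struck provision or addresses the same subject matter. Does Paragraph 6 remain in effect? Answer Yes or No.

No

Paragraph 2 is struck. Paragraph 6 has no operative effect of its own apart from Paragraph 2 and is therefore inoperative. With no severability clause, the stated default rule severs what cannot stand and enforces each remaining provision that can operate on its own. The provisions still in force are Paragraph 1, Paragraph 3, Paragraph 4, Paragraph 5, and Paragraph 7. Paragraph 6 is among the inoperative provisions, so the answer is no.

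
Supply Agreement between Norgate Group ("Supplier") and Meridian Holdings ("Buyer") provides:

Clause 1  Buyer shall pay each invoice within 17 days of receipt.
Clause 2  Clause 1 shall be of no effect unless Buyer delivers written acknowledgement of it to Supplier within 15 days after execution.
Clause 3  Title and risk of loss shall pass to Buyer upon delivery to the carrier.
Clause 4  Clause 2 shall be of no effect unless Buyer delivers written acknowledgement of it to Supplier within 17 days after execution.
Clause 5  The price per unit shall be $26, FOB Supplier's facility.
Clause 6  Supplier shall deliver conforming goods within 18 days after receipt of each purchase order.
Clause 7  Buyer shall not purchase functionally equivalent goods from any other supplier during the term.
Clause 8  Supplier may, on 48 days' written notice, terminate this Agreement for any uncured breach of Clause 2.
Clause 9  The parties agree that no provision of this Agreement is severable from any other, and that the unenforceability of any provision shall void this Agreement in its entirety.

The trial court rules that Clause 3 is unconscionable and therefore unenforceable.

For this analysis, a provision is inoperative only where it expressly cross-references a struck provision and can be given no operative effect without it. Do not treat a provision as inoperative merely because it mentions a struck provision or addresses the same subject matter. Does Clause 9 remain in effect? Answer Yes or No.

No

Clause 3 is struck. Nothing else in the Agreement is defined by reference to Clause 3. Clause 9 provides that the Agreement is not severable, so the invalidity of any one provision voids the entire Agreement. No provision of the Agreement survives. Clause 9 is among the inoperative provisions, so the answer is no.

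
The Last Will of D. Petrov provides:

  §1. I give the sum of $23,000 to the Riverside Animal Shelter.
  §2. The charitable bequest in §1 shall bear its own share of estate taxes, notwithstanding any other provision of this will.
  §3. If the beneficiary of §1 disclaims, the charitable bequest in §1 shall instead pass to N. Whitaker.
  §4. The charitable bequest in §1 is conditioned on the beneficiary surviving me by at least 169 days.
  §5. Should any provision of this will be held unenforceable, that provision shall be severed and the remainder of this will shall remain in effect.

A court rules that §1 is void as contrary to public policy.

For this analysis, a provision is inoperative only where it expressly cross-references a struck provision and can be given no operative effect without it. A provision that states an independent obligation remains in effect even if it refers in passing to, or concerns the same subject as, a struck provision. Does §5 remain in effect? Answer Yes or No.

Yes

§1 is struck. The only function of §2 is the tax charge on §1, so it cannot stand once §1 is removed. The only function of §3 is the alternative disposition for §1, so it cannot stand once §1 is removed. The only function of §4 is the survivorship condition on §1, so it cannot stand once §1 is removed. §5 is a severability clause and preserves every provision that can still be given independent effect. Only §5 remains in effect. §5 is among the surviving provisions, so the answer is yes.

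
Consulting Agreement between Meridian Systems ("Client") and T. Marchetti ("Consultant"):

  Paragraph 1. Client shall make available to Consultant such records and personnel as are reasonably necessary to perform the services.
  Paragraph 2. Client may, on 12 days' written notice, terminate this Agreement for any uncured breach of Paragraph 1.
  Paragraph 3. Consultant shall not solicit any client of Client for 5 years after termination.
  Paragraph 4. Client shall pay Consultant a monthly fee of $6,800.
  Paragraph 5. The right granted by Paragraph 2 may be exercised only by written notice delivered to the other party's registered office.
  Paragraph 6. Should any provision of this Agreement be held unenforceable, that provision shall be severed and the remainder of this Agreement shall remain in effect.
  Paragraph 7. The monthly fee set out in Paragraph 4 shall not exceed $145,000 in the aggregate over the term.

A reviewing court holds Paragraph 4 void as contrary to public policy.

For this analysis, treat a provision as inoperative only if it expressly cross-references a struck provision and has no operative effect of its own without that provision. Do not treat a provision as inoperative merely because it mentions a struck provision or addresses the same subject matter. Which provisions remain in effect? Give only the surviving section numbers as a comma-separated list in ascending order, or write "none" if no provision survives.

1, 2, 3, 5, 6

Paragraph 4 is struck. The whole of Paragraph 7 is the aggregate cap on the monthly fee, defined by reference to Paragraph 4, so Paragraph 7 cannot stand once Paragraph 4 is removed. Paragraph 6 is a severability clause and preserves every provision that can still be given independent effect. That leaves Paragraph 1, Paragraph 2, Paragraph 3, Paragraph 5, and Paragraph 6 in effect.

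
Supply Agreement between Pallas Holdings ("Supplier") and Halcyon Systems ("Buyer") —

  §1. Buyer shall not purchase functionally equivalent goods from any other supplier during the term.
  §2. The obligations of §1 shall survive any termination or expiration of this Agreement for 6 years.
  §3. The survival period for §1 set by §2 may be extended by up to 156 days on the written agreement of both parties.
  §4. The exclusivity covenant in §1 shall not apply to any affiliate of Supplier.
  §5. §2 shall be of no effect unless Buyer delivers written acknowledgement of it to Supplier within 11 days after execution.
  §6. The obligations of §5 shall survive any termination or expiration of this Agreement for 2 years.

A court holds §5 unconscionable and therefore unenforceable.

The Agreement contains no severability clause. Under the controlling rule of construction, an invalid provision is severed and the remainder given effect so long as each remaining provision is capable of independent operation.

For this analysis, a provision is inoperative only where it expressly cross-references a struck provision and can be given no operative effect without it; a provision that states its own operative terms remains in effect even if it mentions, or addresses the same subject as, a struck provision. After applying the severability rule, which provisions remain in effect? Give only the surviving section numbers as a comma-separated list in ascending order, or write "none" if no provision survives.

1, 2, 3, 4

§5 is struck. The only function of §6 is the survival period for §5, so it cannot stand once §5 is removed. Under the stated default rule, only provisions that cannot operate independently fall away; the rest are enforced. The provisions still in force are §1, §2, §3, and §4.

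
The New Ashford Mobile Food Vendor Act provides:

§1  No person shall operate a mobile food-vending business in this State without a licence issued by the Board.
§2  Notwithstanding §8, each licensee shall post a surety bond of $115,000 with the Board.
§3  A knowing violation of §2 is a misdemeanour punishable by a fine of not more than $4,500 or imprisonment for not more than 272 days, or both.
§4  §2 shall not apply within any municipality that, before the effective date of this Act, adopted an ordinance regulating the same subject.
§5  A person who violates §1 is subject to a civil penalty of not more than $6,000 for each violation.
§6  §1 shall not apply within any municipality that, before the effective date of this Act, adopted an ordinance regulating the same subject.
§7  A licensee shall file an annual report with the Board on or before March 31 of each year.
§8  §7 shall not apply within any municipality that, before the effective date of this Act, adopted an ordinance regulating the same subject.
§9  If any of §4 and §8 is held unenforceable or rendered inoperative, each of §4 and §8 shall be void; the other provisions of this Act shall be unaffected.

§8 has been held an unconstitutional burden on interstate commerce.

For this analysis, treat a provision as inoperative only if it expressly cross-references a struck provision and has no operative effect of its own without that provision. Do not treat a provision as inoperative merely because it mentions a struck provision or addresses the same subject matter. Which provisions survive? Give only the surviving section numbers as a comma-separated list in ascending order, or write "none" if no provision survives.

1, 2, 3, 5, 6, 7, 9

§8 is struck. §2 mentions §8 but its own obligation stands independently of §8, so §2 is not affected. No other provision's operative terms depend on §8. §9 declares §4 and §8 mutually dependent; since one of them has fallen, all of them are of no effect. That brings down §4 as well. The remainder continues in force under §9. The provisions still in force are §1, §2, §3, §5, §6, §7, and §9.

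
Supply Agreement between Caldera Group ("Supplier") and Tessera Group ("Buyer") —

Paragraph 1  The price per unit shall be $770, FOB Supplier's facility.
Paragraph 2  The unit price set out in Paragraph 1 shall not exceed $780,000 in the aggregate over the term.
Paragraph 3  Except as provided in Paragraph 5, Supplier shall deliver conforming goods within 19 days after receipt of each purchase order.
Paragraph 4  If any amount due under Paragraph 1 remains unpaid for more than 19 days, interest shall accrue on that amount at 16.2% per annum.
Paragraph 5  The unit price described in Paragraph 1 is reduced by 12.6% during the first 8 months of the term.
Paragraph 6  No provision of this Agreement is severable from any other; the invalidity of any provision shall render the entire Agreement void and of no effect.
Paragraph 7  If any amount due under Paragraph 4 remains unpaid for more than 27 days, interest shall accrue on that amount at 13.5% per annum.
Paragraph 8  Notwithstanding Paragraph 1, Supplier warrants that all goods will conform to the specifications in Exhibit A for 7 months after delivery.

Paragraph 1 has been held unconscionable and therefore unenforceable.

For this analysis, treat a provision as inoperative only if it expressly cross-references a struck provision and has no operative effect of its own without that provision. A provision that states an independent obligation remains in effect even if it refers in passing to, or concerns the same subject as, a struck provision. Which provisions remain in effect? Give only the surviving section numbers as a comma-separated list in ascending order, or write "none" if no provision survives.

none

Paragraph 1 is struck. The whole of Paragraph 2 is the aggregate cap on the unit price, defined by reference to Paragraph 1, so Paragraph 2 cannot stand once Paragraph 1 is removed. Paragraph 4 operates only by reference to Paragraph 1, so it falls with Paragraph 1. Paragraph 5 has no operative effect of its own apart from Paragraph 1 and is therefore inoperative. Paragraph 7 does nothing except set the default interest on the default interest on the unit price by reference to Paragraph 4; with Paragraph 4 gone it has no independent effect and is inoperative. Paragraph 6 provides that the Agreement is not severable, so the invalidity of any one provision voids the entire Agreement. No provision of the Agreement survives.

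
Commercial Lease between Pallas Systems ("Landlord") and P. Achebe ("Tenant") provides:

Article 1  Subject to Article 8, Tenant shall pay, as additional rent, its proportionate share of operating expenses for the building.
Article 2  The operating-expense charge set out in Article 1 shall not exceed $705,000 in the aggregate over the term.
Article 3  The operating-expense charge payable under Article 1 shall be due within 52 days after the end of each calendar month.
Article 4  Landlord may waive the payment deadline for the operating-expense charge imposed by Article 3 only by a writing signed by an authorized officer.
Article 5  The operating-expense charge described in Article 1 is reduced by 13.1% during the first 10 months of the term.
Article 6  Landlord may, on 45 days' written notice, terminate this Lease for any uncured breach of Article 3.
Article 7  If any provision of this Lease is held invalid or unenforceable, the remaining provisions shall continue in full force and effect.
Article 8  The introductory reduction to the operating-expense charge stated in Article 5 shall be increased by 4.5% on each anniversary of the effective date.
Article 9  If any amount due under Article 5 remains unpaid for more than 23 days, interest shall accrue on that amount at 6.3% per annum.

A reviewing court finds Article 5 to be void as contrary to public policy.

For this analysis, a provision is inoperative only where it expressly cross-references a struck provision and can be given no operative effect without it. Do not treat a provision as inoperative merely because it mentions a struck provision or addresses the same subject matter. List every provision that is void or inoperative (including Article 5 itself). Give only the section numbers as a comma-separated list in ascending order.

Article 5 is struck. The whole of Article 8 is the escalation of the introductory reduction to the operating-expense charge, defined by reference to Article 5, so Article 8 cannot stand once Article 5 is removed. The whole of Article 9 is the default interest on the introductory reduction to the operating-expense charge, defined by reference to Article 5, so Article 9 cannot stand once Article 5 is removed. Although Article 1 refers to Article 8, its operative terms do not depend on Article 8, so it remains in effect. Article 7 is a severability clause and preserves every provision that can still be given independent effect. The provisions still in force are Article 1, Article 2, Article 3, Article 4, Article 6, and Article 7.

5, 8, 9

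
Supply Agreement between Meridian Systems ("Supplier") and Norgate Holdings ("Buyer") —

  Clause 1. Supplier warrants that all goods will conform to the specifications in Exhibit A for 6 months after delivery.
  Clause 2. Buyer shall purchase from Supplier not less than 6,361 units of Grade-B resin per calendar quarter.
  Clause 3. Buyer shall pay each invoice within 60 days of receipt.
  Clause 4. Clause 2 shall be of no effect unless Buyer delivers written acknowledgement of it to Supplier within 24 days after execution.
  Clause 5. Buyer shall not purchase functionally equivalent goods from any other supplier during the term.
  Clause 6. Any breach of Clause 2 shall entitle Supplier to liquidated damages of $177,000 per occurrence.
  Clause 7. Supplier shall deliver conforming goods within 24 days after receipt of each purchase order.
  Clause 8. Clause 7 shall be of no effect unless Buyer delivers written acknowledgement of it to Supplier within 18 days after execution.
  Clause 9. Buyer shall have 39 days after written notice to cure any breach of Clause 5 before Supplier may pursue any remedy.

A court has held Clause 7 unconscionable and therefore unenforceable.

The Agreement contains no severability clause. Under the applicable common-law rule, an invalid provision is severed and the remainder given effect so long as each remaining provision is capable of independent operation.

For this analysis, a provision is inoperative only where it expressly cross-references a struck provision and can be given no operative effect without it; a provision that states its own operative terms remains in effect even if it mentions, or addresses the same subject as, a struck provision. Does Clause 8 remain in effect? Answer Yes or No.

No

Clause 7 is struck. Clause 8 merely fixes the acknowledgement condition for Clause 7; with Clause 7 gone it has nothing to operate on and falls away. With no severability clause, the stated default rule severs what cannot stand and enforces each remaining provision that can operate on its own. That leaves Clause 1, Clause 2, Clause 3, Clause 4, Clause 5, Clause 6, and Clause 9 in effect. Clause 8 is among the inoperative provisions, so the answer is no.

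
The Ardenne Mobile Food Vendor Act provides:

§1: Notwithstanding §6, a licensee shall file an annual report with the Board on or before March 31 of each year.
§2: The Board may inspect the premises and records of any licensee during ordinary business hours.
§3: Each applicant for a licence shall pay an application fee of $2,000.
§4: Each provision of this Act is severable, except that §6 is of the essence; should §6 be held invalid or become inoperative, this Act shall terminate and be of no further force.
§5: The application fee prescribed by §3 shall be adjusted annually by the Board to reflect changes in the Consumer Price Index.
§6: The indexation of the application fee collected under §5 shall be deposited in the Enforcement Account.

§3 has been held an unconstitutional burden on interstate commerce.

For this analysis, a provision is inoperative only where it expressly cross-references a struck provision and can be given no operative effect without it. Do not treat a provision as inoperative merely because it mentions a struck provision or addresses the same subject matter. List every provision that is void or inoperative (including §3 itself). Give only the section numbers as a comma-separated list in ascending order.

1, 2, 3, 4, 5, 6

§3 is struck. §5 has no operative effect of its own apart from §3 and is therefore inoperative. §6 has no operative effect of its own apart from §5 and is therefore inoperative. §4 makes §6 an essential term, and §6 has been rendered inoperative by the cascade; under §4, the entire Act is therefore void. No provision of the Act survives.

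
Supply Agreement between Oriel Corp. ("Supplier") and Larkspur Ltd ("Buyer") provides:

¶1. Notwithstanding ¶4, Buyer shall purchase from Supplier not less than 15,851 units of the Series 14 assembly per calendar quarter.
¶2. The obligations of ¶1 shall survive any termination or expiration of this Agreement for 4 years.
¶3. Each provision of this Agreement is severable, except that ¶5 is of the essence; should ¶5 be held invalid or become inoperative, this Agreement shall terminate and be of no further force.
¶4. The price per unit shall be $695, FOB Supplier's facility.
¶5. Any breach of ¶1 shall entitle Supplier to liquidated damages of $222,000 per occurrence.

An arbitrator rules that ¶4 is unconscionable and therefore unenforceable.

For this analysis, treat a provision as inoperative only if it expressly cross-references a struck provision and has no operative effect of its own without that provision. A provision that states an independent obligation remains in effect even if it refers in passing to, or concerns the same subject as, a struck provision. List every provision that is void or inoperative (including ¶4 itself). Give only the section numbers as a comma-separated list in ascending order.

4

¶4 is struck. ¶1 mentions ¶4 but its own obligation stands independently of ¶4, so ¶1 is not affected. Nothing else in the Agreement is defined by reference to ¶4. ¶3 makes ¶5 an essential term, but ¶5 is unaffected, so the severability proviso in ¶3 preserves the remaining provisions. That leaves ¶1, ¶2, ¶3, and ¶5 in effect.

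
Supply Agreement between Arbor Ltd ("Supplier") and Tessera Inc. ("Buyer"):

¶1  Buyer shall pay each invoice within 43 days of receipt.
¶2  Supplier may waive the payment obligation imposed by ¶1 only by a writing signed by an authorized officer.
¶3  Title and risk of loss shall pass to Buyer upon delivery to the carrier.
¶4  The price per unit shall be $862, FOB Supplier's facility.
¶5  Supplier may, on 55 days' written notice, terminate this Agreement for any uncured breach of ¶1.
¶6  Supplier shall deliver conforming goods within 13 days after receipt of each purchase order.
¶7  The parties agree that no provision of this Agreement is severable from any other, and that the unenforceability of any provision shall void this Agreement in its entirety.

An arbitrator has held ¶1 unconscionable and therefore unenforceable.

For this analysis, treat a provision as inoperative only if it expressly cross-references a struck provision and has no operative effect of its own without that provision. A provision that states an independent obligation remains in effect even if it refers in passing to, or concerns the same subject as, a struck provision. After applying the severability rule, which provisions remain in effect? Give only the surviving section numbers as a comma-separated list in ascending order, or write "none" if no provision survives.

¶1 is struck. ¶2 has no operative effect of its own apart from ¶1 and is therefore inoperative. ¶5 has no operative effect of its own apart from ¶1 and is therefore inoperative. ¶7 provides that the Agreement is not severable, so the invalidity of any one provision voids the entire Agreement. No provision of the Agreement survives.

none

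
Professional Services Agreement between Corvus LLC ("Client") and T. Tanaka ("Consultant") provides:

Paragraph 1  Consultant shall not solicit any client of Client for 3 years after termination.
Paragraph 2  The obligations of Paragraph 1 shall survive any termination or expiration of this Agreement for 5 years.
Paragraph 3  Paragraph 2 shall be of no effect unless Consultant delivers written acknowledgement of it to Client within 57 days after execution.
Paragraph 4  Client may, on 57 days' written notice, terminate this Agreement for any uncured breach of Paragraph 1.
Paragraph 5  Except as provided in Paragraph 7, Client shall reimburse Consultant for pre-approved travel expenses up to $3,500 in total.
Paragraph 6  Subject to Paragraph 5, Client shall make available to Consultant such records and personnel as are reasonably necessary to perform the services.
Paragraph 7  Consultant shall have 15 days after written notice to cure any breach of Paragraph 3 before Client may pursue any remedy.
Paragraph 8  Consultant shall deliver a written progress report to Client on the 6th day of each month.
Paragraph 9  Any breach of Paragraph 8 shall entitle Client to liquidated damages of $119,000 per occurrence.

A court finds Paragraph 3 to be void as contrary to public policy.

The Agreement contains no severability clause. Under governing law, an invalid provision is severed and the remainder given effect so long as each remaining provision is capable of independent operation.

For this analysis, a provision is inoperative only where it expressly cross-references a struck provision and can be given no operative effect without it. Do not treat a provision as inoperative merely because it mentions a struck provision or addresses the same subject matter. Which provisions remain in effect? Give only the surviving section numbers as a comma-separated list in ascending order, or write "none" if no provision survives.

1, 2, 4, 5, 6, 8, 9

Paragraph 3 is struck. Paragraph 7 has no operative effect of its own apart from Paragraph 3 and is therefore inoperative. Although Paragraph 5 refers to Paragraph 7, its operative terms do not depend on Paragraph 7, so it remains in effect. With no severability clause, the stated default rule severs what cannot stand and enforces each remaining provision that can operate on its own. That leaves Paragraph 1, Paragraph 2, Paragraph 4, Paragraph 5, Paragraph 6, Paragraph 8, and Paragraph 9 in effect.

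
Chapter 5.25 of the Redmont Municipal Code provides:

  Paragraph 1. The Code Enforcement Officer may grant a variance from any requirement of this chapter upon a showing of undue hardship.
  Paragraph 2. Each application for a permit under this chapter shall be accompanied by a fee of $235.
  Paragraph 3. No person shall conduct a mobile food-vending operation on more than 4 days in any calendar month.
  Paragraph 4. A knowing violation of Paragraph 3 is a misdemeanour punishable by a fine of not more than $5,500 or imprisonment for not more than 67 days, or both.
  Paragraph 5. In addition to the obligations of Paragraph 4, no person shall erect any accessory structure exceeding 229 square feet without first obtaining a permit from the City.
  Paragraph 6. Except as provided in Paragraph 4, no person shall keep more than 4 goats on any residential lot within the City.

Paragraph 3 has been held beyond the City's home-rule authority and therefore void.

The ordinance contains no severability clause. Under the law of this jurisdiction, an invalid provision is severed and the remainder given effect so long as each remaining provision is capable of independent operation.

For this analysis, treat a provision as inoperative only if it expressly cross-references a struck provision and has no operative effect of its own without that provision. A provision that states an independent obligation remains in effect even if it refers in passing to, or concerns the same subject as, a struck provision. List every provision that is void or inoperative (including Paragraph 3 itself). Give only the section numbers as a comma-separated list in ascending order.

3, 4

Paragraph 3 is struck. Paragraph 4 operates only by reference to Paragraph 3, so it falls with Paragraph 3. Although Paragraph 6 refers to Paragraph 4, its operative terms do not depend on Paragraph 4, so it remains in effect. Although Paragraph 5 refers to Paragraph 4, its operative terms do not depend on Paragraph 4, so it remains in effect. With no severability clause, the stated default rule severs what cannot stand and enforces each remaining provision that can operate on its own. Paragraph 1, Paragraph 2, Paragraph 5, and Paragraph 6 remain in effect.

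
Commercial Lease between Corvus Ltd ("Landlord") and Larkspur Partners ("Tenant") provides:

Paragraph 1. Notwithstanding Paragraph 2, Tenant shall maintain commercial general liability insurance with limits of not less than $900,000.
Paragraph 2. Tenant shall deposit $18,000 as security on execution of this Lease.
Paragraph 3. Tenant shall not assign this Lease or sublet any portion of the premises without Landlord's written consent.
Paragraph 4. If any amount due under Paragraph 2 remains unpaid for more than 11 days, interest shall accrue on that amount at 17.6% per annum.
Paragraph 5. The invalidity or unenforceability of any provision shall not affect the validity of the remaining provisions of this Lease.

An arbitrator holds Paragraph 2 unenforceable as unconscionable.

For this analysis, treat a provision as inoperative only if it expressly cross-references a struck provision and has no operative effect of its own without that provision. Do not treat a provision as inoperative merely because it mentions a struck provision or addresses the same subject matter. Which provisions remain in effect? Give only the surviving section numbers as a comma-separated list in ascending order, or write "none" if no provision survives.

Paragraph 2 is struck. The whole of Paragraph 4 is the default interest on the security deposit, defined by reference to Paragraph 2, so Paragraph 4 cannot stand once Paragraph 2 is removed. Although Paragraph 1 refers to Paragraph 2, its operative terms do not depend on Paragraph 2, so it remains in effect. Paragraph 5 is a severability clause and preserves every provision that can still be given independent effect. That leaves Paragraph 1, Paragraph 3, and Paragraph 5 in effect.

1, 3, 5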